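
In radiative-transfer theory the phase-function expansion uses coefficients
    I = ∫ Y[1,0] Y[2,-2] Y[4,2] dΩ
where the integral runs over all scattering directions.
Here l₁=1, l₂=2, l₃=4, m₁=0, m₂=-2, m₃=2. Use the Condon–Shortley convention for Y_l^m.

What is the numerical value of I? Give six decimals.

0.000000

|1−2|≤4≤1+2 violated ⇒ I = 0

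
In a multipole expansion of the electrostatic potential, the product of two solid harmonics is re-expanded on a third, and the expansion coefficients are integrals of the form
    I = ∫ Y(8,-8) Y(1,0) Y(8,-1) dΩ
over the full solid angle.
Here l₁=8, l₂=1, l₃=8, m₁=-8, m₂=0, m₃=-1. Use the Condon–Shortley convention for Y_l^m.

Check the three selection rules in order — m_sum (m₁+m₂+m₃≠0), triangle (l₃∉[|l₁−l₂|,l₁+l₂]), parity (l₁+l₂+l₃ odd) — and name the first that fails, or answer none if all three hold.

m_sum

Σmᵢ = -9  ✗
l₃∈[|l₁−l₂|,l₁+l₂]=[7,9], have l₃=8
Σlᵢ = 17 ⇒ odd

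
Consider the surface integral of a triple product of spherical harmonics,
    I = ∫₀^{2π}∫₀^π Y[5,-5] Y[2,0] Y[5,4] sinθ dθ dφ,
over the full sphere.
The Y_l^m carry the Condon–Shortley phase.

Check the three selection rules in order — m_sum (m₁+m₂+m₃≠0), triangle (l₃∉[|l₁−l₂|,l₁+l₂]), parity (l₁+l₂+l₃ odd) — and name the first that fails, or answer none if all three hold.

Σmᵢ = -1  ✗
l₃∈[|l₁−l₂|,l₁+l₂]=[3,7], have l₃=5
Σlᵢ = 12 ⇒ even

m_sum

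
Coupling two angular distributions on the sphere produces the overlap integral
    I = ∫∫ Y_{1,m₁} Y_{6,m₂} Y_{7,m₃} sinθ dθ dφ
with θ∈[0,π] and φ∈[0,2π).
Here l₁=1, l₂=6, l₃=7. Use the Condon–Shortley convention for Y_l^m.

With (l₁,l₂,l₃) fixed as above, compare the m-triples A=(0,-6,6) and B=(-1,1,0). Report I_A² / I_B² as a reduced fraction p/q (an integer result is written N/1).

13/21

Same 1,6,7: normalisation and zero-m 3j drop out of the ratio.
A: Δ: 0! 2! 12! / 15! → 1/1365; sum: t=0:+1/479001600 = 1/479001600; 3j²(1 6 7; 0 -6 6) = Δ·Π!·Σ² = 1/105  (sign -1)
B: Δ: 0! 2! 12! / 15! → 1/1365; sum: t=0:+1/1209600 = 1/1209600; 3j²(1 6 7; -1 1 0) = Δ·Π!·Σ² = 1/65  (sign -1)
I_A²/I_B² = (1/105)/(1/65) = 13/21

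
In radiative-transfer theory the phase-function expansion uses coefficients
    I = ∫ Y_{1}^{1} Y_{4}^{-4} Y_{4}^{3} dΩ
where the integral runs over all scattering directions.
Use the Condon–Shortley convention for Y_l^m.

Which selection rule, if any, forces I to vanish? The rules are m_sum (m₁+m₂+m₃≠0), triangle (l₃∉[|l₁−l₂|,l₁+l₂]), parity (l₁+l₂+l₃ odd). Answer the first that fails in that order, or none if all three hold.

parity

Σmᵢ = 0  ✓
l₃∈[|l₁−l₂|,l₁+l₂]=[3,5], have l₃=4  ✓
Σlᵢ = 9 ⇒ odd  ✗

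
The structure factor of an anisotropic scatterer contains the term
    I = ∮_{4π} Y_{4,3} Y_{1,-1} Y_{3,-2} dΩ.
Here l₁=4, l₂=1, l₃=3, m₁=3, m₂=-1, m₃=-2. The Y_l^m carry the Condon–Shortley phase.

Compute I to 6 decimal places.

Rules hold: Σm=0, L=8 even, 3≤3≤5.
N = 9·3·7 = 189
Δ = 2!·6!·0!/9! = 1/252
Racah Σ t=1..1: t=1:−1/36 = -1/36
⇒ 3j(4 1 3; 0 0 0)² = 4/63, sgn +1
Racah Σ t=0..0: t=0:+1/240 = 1/240
⇒ 3j(4 1 3; 3 -1 -2)² = 1/12, sgn -1
4πI² = N·(3j₀)²·(3jₘ)² = 1/1
I = -1·√(1/4π) = -0.28209479

-0.282095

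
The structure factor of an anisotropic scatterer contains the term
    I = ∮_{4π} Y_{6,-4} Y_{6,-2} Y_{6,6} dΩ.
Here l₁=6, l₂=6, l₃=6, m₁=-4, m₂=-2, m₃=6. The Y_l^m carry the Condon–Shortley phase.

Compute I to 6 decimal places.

Checks pass: Σm=0; 18 even; l₃=6∈[0,12].
(2·6+1)(2·6+1)(2·6+1) = 2197
Δ: 6! 6! 6! / 19! → 1/325909584
sum: t=0:+1/373248000 t=1:−1/1728000 t=2:+1/110592 t=3:−1/46656 t=4:+1/110592 t=5:−1/1728000 t=6:+1/373248000 = -7/1555200
3j²(6 6 6; 0 0 0) = Δ·Π!·Σ² = 400/46189  (sign -1)
sum: t=4:+1/24883200 = 1/24883200
3j²(6 6 6; -4 -2 6) = Δ·Π!·Σ² = 70/4199  (sign +1)
combine: 4πI² = 2197·400/46189·70/4199 = 364000/1147619
take √, sign -1: I = -0.15887183

-0.158872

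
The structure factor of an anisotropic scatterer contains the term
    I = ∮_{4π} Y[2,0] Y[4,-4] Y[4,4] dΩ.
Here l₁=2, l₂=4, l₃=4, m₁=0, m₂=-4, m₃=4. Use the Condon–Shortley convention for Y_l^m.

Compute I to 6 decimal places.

m-sum 0 ✓  L=10 even ✓  2≤4≤6 ✓
Π(2lᵢ+1) = 5×9×9 = 405
triangle coeff Δ(2,4,4) = 1/13860
Σ_t [0,2]: t=0:+1/192 t=1:−1/36 t=2:+1/192 = -5/288
(3j)²=20/693 [(2 4 4; 0 0 0)], sign=-1
Σ_t [0,0]: t=0:+1/2880 = 1/2880
(3j)²=28/495 [(2 4 4; 0 -4 4)], sign=+1
⇒ 4πI² = 80/121
I = (-1)√(80/121/(4π)) = -0.22937568

-0.229376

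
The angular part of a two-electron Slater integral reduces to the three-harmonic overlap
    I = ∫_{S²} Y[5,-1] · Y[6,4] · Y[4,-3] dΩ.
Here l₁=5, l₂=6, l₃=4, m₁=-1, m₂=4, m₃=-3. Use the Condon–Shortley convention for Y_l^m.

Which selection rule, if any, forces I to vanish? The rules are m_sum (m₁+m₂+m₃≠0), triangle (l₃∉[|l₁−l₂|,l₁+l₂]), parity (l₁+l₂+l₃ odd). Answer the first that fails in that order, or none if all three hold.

parity

Σmᵢ = 0  ✓
l₃∈[|l₁−l₂|,l₁+l₂]=[1,11], have l₃=4  ✓
Σlᵢ = 15 ⇒ odd  ✗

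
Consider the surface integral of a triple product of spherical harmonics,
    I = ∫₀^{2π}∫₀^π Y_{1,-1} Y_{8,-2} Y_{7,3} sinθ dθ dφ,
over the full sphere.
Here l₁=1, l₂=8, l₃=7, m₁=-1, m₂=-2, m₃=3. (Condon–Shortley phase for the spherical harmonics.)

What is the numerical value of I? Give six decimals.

0.118504

m-sum 0 ✓  L=16 even ✓  7≤7≤9 ✓
Π(2lᵢ+1) = 3×17×15 = 765
triangle coeff Δ(1,8,7) = 1/2040
Σ_t [1,1]: t=1:−1/25401600 = -1/25401600
(3j)²=8/255 [(1 8 7; 0 0 0)], sign=+1
Σ_t [2,2]: t=2:+1/174182400 = 1/174182400
(3j)²=1/136 [(1 8 7; -1 -2 3)], sign=+1
⇒ 4πI² = 3/17
I = (+1)√(3/17/(4π)) = 0.11850352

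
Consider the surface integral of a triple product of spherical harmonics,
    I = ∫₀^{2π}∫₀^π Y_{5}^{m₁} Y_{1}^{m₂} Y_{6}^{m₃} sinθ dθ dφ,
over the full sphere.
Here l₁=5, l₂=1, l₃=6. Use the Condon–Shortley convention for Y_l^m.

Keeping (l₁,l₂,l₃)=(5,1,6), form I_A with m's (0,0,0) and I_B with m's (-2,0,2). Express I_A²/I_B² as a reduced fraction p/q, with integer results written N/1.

Shared (l₁,l₂,l₃)=(5,1,6): N and (l;000)² cancel in I_A²/I_B².
A: Δ = 0!·10!·2!/13! = 1/858; Racah Σ t=0..0: t=0:+1/14400 = 1/14400; ⇒ 3j(5 1 6; 0 0 0)² = 6/143, sgn +1
B: Δ = 0!·10!·2!/13! = 1/858; Racah Σ t=0..0: t=0:+1/30240 = 1/30240; ⇒ 3j(5 1 6; -2 0 2)² = 16/429, sgn +1
I_A²/I_B² = (6/143)/(16/429) = 9/8

9/8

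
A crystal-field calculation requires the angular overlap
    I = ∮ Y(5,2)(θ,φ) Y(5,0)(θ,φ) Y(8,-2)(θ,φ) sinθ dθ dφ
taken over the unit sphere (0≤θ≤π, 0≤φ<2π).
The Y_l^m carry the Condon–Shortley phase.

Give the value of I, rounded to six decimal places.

Checks pass: Σm=0; 18 even; l₃=8∈[0,10].
(2·5+1)(2·5+1)(2·8+1) = 2057
Δ: 2! 8! 8! / 19! → 1/37413090
sum: t=0:+1/1036800 t=1:−1/331776 t=2:+1/1036800 = -1/921600
3j²(5 5 8; 0 0 0) = Δ·Π!·Σ² = 490/46189  (sign -1)
sum: t=0:+1/1036800 t=1:−1/829440 t=2:+1/7257600 = -1/9676800
3j²(5 5 8; 2 0 -2) = Δ·Π!·Σ² = 15/46189  (sign -1)
combine: 4πI² = 2057·490/46189·15/46189 = 7350/1037153
take √, sign +1: I = 0.02374747

0.023747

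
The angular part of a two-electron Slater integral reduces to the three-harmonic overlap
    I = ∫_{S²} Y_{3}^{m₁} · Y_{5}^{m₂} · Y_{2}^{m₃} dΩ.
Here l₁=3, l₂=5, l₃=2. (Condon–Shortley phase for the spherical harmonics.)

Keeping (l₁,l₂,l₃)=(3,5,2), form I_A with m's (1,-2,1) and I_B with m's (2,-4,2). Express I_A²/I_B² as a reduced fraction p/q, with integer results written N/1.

5/6

Same 3,5,2: normalisation and zero-m 3j drop out of the ratio.
A: Δ: 6! 0! 4! / 11! → 1/2310; sum: t=2:+1/288 = 1/288; 3j²(3 5 2; 1 -2 1) = Δ·Π!·Σ² = 1/22  (sign -1)
B: Δ: 6! 0! 4! / 11! → 1/2310; sum: t=1:−1/2880 = -1/2880; 3j²(3 5 2; 2 -4 2) = Δ·Π!·Σ² = 3/55  (sign -1)
I_A²/I_B² = (1/22)/(3/55) = 5/6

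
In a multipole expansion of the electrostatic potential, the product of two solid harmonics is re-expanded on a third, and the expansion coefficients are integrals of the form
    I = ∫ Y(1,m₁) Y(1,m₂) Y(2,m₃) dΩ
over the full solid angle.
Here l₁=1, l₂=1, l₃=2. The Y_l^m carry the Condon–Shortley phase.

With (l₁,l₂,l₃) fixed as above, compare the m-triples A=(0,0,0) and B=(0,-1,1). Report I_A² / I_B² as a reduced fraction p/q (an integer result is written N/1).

4/3

Same 1,1,2: normalisation and zero-m 3j drop out of the ratio.
A: Δ: 0! 2! 2! / 5! → 1/30; sum: t=0:+1/1 = 1/1; 3j²(1 1 2; 0 0 0) = Δ·Π!·Σ² = 2/15  (sign +1)
B: Δ: 0! 2! 2! / 5! → 1/30; sum: t=0:+1/2 = 1/2; 3j²(1 1 2; 0 -1 1) = Δ·Π!·Σ² = 1/10  (sign -1)
I_A²/I_B² = (2/15)/(1/10) = 4/3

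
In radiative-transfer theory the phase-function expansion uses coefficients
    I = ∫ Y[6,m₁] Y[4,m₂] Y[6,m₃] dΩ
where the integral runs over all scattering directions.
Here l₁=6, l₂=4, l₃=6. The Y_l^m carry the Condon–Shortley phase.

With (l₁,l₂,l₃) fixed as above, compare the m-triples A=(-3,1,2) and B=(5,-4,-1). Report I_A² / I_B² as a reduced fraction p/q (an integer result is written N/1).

507/308

Same 6,4,6: normalisation and zero-m 3j drop out of the ratio.
A: Δ: 4! 8! 4! / 17! → 1/15315300; sum: t=1:−1/5806080 t=2:+1/120960 t=3:−1/34560 t=4:+1/103680 = -13/1161216; 3j²(6 4 6; -3 1 2) = Δ·Π!·Σ² = 65/5236  (sign -1)
B: Δ: 4! 8! 4! / 17! → 1/15315300; sum: t=0:+1/2903040 = 1/2903040; 3j²(6 4 6; 5 -4 -1) = Δ·Π!·Σ² = 5/663  (sign -1)
I_A²/I_B² = (65/5236)/(5/663) = 507/308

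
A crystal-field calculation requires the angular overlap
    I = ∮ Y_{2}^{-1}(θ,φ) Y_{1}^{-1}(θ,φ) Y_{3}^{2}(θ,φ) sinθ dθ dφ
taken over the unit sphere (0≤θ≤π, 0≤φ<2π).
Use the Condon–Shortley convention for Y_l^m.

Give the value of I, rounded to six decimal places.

Checks pass: Σm=0; 6 even; l₃=3∈[1,3].
(2·2+1)(2·1+1)(2·3+1) = 105
Δ: 0! 4! 2! / 7! → 1/105
sum: t=0:+1/4 = 1/4
3j²(2 1 3; 0 0 0) = Δ·Π!·Σ² = 3/35  (sign -1)
sum: t=0:+1/12 = 1/12
3j²(2 1 3; -1 -1 2) = Δ·Π!·Σ² = 2/21  (sign -1)
combine: 4πI² = 105·3/35·2/21 = 6/7
take √, sign +1: I = 0.26116903

0.261169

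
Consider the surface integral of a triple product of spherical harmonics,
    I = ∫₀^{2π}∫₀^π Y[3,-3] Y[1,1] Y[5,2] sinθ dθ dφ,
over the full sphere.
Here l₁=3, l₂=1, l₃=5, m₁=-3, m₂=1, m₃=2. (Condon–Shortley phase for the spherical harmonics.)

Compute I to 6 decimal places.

0.000000

triangle: need 2≤l₃≤4, have 5; I=0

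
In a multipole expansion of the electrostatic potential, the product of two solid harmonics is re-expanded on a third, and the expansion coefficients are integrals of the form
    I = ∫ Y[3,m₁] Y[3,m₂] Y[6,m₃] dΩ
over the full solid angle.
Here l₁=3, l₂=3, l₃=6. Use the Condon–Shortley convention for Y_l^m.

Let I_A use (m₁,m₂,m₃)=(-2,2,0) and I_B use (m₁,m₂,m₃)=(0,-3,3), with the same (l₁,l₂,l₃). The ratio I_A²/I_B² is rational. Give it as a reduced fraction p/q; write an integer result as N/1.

Same 3,3,6: normalisation and zero-m 3j drop out of the ratio.
A: Δ: 0! 6! 6! / 13! → 1/12012; sum: t=0:+1/14400 = 1/14400; 3j²(3 3 6; -2 2 0) = Δ·Π!·Σ² = 3/1001  (sign +1)
B: Δ: 0! 6! 6! / 13! → 1/12012; sum: t=0:+1/25920 = 1/25920; 3j²(3 3 6; 0 -3 3) = Δ·Π!·Σ² = 1/143  (sign -1)
I_A²/I_B² = (3/1001)/(1/143) = 3/7

3/7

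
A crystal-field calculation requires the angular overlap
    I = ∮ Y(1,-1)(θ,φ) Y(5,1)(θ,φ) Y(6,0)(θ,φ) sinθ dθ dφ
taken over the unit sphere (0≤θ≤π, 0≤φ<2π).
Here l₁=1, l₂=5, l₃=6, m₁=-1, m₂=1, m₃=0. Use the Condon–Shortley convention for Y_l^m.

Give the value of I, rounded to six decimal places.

Rules hold: Σm=0, L=12 even, 4≤6≤6.
N = 3·11·13 = 429
Δ = 0!·2!·10!/13! = 1/858
Racah Σ t=0..0: t=0:+1/14400 = 1/14400
⇒ 3j(1 5 6; 0 0 0)² = 6/143, sgn +1
Racah Σ t=0..0: t=0:+1/34560 = 1/34560
⇒ 3j(1 5 6; -1 1 0)² = 5/286, sgn +1
4πI² = N·(3j₀)²·(3jₘ)² = 45/143
I = +1·√(0.314685/4π) = 0.15824621

0.158246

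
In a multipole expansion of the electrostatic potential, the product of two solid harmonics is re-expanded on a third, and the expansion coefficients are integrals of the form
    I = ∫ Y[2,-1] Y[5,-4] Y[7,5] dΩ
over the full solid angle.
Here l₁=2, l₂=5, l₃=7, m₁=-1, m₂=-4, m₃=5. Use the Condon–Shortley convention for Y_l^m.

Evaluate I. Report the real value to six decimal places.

-0.237707

m-sum 0 ✓  L=14 even ✓  3≤7≤7 ✓
Π(2lᵢ+1) = 5×11×15 = 825
triangle coeff Δ(2,5,7) = 1/15015
Σ_t [0,0]: t=0:+1/57600 = 1/57600
(3j)²=21/715 [(2 5 7; 0 0 0)], sign=-1
Σ_t [0,0]: t=0:+1/2177280 = 1/2177280
(3j)²=8/273 [(2 5 7; -1 -4 5)], sign=+1
⇒ 4πI² = 120/169
I = (-1)√(120/169/(4π)) = -0.23770720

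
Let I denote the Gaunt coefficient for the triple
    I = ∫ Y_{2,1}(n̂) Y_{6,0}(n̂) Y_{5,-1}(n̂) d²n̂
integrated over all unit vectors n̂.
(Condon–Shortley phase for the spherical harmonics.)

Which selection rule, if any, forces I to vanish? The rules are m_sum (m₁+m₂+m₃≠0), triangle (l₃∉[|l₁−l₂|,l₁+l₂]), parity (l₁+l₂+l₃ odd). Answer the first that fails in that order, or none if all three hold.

parity

m₁+m₂+m₃ = 1 + 0 − 1 = 0  ✓
triangle: |2−6|=4 ≤ l₃=5 ≤ 2+6=8  ✓
parity: l₁+l₂+l₃ = 13 is odd  ✗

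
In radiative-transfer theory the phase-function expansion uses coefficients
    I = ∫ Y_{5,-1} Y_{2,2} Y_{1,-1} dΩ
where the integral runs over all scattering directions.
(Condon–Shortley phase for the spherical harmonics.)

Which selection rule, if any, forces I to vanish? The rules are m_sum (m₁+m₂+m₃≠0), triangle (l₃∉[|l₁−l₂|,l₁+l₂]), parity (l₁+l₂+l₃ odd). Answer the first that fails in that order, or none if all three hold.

azimuthal sum: -1 + 2 − 1 = 0  ✓
3 ≤ 1 ≤ 7 (triangle on l)  ✗
L = 5 + 2 + 1 = 8 (even)

triangle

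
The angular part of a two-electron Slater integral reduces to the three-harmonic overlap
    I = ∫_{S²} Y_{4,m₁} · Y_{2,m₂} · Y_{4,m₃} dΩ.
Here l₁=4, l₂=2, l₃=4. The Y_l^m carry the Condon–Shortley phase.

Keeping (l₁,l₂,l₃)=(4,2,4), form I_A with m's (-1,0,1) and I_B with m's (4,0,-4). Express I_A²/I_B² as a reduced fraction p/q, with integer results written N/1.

289/784

Shared (l₁,l₂,l₃)=(4,2,4): N and (l;000)² cancel in I_A²/I_B².
A: Δ = 2!·6!·2!/11! = 1/13860; Racah Σ t=0..2: t=0:+1/480 t=1:−1/48 t=2:+1/144 = -17/1440; ⇒ 3j(4 2 4; -1 0 1)² = 289/13860, sgn +1
B: Δ = 2!·6!·2!/11! = 1/13860; Racah Σ t=0..0: t=0:+1/2880 = 1/2880; ⇒ 3j(4 2 4; 4 0 -4)² = 28/495, sgn +1
I_A²/I_B² = (289/13860)/(28/495) = 289/784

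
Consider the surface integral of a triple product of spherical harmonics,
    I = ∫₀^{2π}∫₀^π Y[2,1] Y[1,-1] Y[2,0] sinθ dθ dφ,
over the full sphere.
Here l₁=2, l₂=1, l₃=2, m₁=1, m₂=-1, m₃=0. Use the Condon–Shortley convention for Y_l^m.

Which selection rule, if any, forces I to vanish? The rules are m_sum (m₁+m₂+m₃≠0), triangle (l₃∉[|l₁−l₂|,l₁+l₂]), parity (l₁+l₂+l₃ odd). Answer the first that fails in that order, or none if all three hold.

m₁+m₂+m₃ = 1 − 1 + 0 = 0  ✓
triangle: |2−1|=1 ≤ l₃=2 ≤ 2+1=3  ✓
parity: l₁+l₂+l₃ = 5 is odd  ✗

parity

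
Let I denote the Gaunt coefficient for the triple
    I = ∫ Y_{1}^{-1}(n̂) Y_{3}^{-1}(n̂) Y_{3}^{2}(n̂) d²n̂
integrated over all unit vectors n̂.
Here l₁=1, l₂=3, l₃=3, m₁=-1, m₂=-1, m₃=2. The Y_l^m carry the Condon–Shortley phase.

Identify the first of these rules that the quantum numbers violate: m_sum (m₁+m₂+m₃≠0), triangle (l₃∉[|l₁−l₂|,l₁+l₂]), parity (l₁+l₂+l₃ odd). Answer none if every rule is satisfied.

Σmᵢ = 0  ✓
l₃∈[|l₁−l₂|,l₁+l₂]=[2,4], have l₃=3  ✓
Σlᵢ = 7 ⇒ odd  ✗

parity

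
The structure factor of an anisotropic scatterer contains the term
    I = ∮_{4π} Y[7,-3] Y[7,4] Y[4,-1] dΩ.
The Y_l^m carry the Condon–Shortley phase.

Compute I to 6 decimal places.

0.111287

m-sum 0 ✓  L=18 even ✓  0≤4≤14 ✓
Π(2lᵢ+1) = 15×15×9 = 2025
triangle coeff Δ(7,7,4) = 1/58198140
Σ_t [3,7]: t=3:−1/17418240 t=4:+1/622080 t=5:−1/230400 t=6:+1/622080 t=7:−1/17418240 = -1/806400
(3j)²=2268/230945 [(7 7 4; 0 0 0)], sign=-1
Σ_t [7,10]: t=7:−1/4354560 t=8:+1/1935360 t=9:−1/8709120 t=10:+1/522547200 = 13/74649600
(3j)²=91/11628 [(7 7 4; -3 4 -1)], sign=-1
⇒ 4πI² = 178605/1147619
I = (+1)√(178605/1147619/(4π)) = 0.11128663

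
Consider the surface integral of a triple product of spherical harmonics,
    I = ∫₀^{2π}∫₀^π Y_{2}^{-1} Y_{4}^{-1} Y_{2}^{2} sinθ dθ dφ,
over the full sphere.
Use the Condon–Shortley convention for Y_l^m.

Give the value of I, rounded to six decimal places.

-0.090112

Rules hold: Σm=0, L=8 even, 2≤2≤6.
N = 5·9·5 = 225
Δ = 4!·0!·4!/9! = 1/630
Racah Σ t=2..2: t=2:+1/16 = 1/16
⇒ 3j(2 4 2; 0 0 0)² = 2/35, sgn +1
Racah Σ t=3..3: t=3:−1/144 = -1/144
⇒ 3j(2 4 2; -1 -1 2)² = 1/126, sgn -1
4πI² = N·(3j₀)²·(3jₘ)² = 5/49
I = -1·√(0.102041/4π) = -0.09011188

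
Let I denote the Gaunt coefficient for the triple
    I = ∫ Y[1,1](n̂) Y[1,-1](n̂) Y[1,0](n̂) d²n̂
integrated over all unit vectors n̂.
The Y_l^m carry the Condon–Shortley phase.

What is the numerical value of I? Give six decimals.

0.000000

l₁+l₂+l₃=3 is odd: 3j(l;000)=0 ⇒ I=0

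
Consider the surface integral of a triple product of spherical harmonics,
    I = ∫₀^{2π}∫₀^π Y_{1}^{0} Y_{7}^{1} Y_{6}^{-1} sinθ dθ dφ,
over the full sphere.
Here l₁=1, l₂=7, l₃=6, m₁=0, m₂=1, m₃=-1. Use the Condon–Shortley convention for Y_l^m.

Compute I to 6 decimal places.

-0.242415

m-sum 0 ✓  L=14 even ✓  6≤6≤8 ✓
Π(2lᵢ+1) = 3×15×13 = 585
triangle coeff Δ(1,7,6) = 1/1365
Σ_t [1,1]: t=1:−1/518400 = -1/518400
(3j)²=7/195 [(1 7 6; 0 0 0)], sign=-1
Σ_t [1,1]: t=1:−1/604800 = -1/604800
(3j)²=16/455 [(1 7 6; 0 1 -1)], sign=+1
⇒ 4πI² = 48/65
I = (-1)√(48/65/(4π)) = -0.24241473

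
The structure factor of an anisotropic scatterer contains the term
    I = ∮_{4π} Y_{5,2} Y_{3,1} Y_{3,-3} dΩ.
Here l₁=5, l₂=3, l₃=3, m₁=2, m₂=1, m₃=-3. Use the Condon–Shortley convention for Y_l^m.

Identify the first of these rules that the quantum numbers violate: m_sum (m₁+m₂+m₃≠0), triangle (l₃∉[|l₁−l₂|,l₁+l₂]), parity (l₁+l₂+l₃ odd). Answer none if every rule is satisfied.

m₁+m₂+m₃ = 2 + 1 − 3 = 0  ✓
triangle: |5−3|=2 ≤ l₃=3 ≤ 5+3=8  ✓
parity: l₁+l₂+l₃ = 11 is odd  ✗

parity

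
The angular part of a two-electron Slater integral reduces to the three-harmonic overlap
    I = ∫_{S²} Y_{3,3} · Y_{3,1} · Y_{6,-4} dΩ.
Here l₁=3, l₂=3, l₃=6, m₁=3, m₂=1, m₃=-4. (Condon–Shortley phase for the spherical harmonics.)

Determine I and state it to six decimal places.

Checks pass: Σm=0; 12 even; l₃=6∈[0,6].
(2·3+1)(2·3+1)(2·6+1) = 637
Δ: 0! 6! 6! / 13! → 1/12012
sum: t=0:+1/1296 = 1/1296
3j²(3 3 6; 0 0 0) = Δ·Π!·Σ² = 100/3003  (sign +1)
sum: t=0:+1/34560 = 1/34560
3j²(3 3 6; 3 1 -4) = Δ·Π!·Σ² = 5/286  (sign +1)
combine: 4πI² = 637·100/3003·5/286 = 1750/4719
take √, sign +1: I = 0.17178653

0.171787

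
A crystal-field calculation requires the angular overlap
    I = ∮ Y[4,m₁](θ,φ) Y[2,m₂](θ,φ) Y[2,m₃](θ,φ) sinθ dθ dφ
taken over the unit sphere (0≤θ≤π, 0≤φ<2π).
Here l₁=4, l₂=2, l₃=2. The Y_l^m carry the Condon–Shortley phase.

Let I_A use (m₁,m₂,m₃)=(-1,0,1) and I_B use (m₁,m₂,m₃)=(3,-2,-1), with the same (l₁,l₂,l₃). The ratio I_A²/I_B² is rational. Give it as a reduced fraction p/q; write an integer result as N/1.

l's match ⇒ only the (l;m) 3-j factors differ between A and B.
A: triangle coeff Δ(4,2,2) = 1/630; Σ_t [2,2]: t=2:+1/24 = 1/24; (3j)²=1/21 [(4 2 2; -1 0 1)], sign=-1
B: triangle coeff Δ(4,2,2) = 1/630; Σ_t [0,0]: t=0:+1/144 = 1/144; (3j)²=1/18 [(4 2 2; 3 -2 -1)], sign=-1
I_A²/I_B² = (1/21)/(1/18) = 6/7

6/7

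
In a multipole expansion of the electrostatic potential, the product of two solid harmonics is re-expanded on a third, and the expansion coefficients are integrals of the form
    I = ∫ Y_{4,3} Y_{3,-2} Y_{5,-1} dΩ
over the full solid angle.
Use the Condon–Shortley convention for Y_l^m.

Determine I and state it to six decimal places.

Checks pass: Σm=0; 12 even; l₃=5∈[1,7].
(2·4+1)(2·3+1)(2·5+1) = 693
Δ: 2! 6! 4! / 13! → 1/180180
sum: t=0:+1/576 t=1:−1/144 t=2:+1/576 = -1/288
3j²(4 3 5; 0 0 0) = Δ·Π!·Σ² = 20/1001  (sign +1)
sum: t=0:+1/1440 t=1:−1/17280 = 11/17280
3j²(4 3 5; 3 -2 -1) = Δ·Π!·Σ² = 11/468  (sign +1)
combine: 4πI² = 693·20/1001·11/468 = 55/169
take √, sign +1: I = 0.16092854

0.160929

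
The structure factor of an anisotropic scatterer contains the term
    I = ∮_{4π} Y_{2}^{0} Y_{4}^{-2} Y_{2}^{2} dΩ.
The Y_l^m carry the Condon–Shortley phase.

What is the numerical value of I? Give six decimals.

Rules hold: Σm=0, L=8 even, 2≤2≤6.
N = 5·9·5 = 225
Δ = 4!·0!·4!/9! = 1/630
Racah Σ t=2..2: t=2:+1/16 = 1/16
⇒ 3j(2 4 2; 0 0 0)² = 2/35, sgn +1
Racah Σ t=2..2: t=2:+1/96 = 1/96
⇒ 3j(2 4 2; 0 -2 2)² = 1/42, sgn +1
4πI² = N·(3j₀)²·(3jₘ)² = 15/49
I = +1·√(0.306122/4π) = 0.15607835

0.156078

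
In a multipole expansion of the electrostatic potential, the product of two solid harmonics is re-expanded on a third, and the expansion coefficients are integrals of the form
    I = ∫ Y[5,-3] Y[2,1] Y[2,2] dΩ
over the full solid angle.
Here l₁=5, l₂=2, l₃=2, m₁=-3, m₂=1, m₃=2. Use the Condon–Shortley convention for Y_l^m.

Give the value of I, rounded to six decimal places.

0.000000

|5−2|≤2≤5+2 violated ⇒ I = 0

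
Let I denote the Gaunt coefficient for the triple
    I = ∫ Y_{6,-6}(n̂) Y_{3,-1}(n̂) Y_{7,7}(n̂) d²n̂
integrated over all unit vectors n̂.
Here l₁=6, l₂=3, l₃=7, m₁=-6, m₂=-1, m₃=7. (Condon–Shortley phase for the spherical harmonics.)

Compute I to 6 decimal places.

Rules hold: Σm=0, L=16 even, 3≤7≤9.
N = 13·7·15 = 1365
Δ = 2!·10!·4!/17! = 1/2042040
Racah Σ t=0..2: t=0:+1/207360 t=1:−1/57600 t=2:+1/207360 = -1/129600
⇒ 3j(6 3 7; 0 0 0)² = 168/12155, sgn +1
Racah Σ t=2..2: t=2:+1/174182400 = 1/174182400
⇒ 3j(6 3 7; -6 -1 7)² = 11/340, sgn +1
4πI² = N·(3j₀)²·(3jₘ)² = 882/1445
I = +1·√(0.610381/4π) = 0.22039180

0.220392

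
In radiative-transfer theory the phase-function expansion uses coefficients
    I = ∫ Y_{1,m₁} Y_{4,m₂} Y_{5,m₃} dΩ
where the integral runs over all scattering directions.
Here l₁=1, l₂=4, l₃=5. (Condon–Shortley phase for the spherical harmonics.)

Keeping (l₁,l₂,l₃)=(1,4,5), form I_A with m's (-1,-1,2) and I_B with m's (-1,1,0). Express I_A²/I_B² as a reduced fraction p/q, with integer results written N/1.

21/10

Shared (l₁,l₂,l₃)=(1,4,5): N and (l;000)² cancel in I_A²/I_B².
A: Δ = 0!·2!·8!/11! = 1/495; Racah Σ t=0..0: t=0:+1/1440 = 1/1440; ⇒ 3j(1 4 5; -1 -1 2)² = 7/165, sgn -1
B: Δ = 0!·2!·8!/11! = 1/495; Racah Σ t=0..0: t=0:+1/1440 = 1/1440; ⇒ 3j(1 4 5; -1 1 0)² = 2/99, sgn -1
I_A²/I_B² = (7/165)/(2/99) = 21/10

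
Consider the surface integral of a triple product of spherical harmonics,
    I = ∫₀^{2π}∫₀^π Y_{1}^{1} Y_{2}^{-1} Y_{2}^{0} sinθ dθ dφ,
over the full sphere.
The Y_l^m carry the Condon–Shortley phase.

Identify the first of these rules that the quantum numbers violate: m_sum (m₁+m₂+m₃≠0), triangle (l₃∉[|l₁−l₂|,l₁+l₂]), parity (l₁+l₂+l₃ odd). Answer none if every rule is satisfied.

Σmᵢ = 0  ✓
l₃∈[|l₁−l₂|,l₁+l₂]=[1,3], have l₃=2  ✓
Σlᵢ = 5 ⇒ odd  ✗

parity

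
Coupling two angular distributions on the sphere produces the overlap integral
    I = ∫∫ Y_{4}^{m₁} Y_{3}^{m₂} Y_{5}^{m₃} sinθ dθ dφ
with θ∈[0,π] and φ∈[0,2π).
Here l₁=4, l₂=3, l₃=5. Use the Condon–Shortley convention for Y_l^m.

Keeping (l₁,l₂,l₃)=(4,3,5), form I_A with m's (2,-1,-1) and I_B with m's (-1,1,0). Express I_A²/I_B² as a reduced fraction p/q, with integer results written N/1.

1849/15

Shared (l₁,l₂,l₃)=(4,3,5): N and (l;000)² cancel in I_A²/I_B².
A: Δ = 2!·6!·4!/13! = 1/180180; Racah Σ t=0..2: t=0:+1/384 t=1:−1/720 t=2:+1/34560 = 43/34560; ⇒ 3j(4 3 5; 2 -1 -1)² = 1849/180180, sgn +1
B: Δ = 2!·6!·4!/13! = 1/180180; Racah Σ t=0..2: t=0:+1/5760 t=1:−1/288 t=2:+1/288 = 1/5760; ⇒ 3j(4 3 5; -1 1 0)² = 1/12012, sgn -1
I_A²/I_B² = (1849/180180)/(1/12012) = 1849/15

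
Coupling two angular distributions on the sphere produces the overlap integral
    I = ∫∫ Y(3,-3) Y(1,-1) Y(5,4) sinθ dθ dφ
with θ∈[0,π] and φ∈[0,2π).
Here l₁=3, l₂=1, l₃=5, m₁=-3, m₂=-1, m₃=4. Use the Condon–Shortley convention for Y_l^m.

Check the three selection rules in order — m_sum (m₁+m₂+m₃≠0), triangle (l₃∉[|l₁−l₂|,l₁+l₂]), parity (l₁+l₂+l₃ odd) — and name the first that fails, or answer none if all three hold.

triangle

m₁+m₂+m₃ = -3 − 1 + 4 = 0  ✓
triangle: |3−1|=2 ≤ l₃=5 ≤ 3+1=4  ✗
parity: l₁+l₂+l₃ = 9 is odd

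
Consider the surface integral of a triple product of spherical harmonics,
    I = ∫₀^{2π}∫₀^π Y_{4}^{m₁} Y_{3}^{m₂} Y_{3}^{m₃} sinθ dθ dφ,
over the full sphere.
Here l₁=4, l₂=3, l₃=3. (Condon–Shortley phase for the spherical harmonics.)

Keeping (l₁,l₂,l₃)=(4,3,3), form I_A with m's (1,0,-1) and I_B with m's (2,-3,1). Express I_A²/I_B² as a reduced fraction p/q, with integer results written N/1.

Same 4,3,3: normalisation and zero-m 3j drop out of the ratio.
A: Δ: 4! 4! 2! / 11! → 1/34650; sum: t=1:−1/48 t=2:+1/24 t=3:−1/288 = 5/288; 3j²(4 3 3; 1 0 -1) = Δ·Π!·Σ² = 5/462  (sign +1)
B: Δ: 4! 4! 2! / 11! → 1/34650; sum: t=0:+1/192 = 1/192; 3j²(4 3 3; 2 -3 1) = Δ·Π!·Σ² = 3/77  (sign +1)
I_A²/I_B² = (5/462)/(3/77) = 5/18

5/18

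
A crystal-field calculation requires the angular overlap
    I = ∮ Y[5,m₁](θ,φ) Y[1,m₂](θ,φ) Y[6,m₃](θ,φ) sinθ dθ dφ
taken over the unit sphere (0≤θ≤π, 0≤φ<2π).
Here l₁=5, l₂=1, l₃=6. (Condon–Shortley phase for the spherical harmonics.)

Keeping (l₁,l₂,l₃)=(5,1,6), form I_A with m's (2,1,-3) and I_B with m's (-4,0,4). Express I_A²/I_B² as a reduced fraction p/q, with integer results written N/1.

Shared (l₁,l₂,l₃)=(5,1,6): N and (l;000)² cancel in I_A²/I_B².
A: Δ = 0!·10!·2!/13! = 1/858; Racah Σ t=0..0: t=0:+1/60480 = 1/60480; ⇒ 3j(5 1 6; 2 1 -3)² = 6/143, sgn -1
B: Δ = 0!·10!·2!/13! = 1/858; Racah Σ t=0..0: t=0:+1/362880 = 1/362880; ⇒ 3j(5 1 6; -4 0 4)² = 10/429, sgn +1
I_A²/I_B² = (6/143)/(10/429) = 9/5

9/5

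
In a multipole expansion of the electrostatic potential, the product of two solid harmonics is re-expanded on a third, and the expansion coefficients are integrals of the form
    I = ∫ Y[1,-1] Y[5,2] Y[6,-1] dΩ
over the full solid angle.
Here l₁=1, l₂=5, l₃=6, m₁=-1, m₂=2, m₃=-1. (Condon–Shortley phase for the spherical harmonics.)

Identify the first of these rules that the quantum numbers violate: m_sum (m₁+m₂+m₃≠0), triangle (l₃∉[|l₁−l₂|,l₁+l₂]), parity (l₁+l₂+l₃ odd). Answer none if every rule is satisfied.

none

m₁+m₂+m₃ = -1 + 2 − 1 = 0  ✓
triangle: |1−5|=4 ≤ l₃=6 ≤ 1+5=6  ✓
parity: l₁+l₂+l₃ = 12 is even  ✓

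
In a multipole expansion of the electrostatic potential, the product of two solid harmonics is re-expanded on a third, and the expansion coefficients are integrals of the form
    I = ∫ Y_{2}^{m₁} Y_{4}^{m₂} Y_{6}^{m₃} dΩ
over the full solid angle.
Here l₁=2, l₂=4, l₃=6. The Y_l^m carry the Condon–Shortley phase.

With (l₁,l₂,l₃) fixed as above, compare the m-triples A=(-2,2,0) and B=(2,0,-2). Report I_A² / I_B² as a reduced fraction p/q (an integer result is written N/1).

l's match ⇒ only the (l;m) 3-j factors differ between A and B.
A: triangle coeff Δ(2,4,6) = 1/6435; Σ_t [0,0]: t=0:+1/34560 = 1/34560; (3j)²=1/429 [(2 4 6; -2 2 0)], sign=+1
B: triangle coeff Δ(2,4,6) = 1/6435; Σ_t [0,0]: t=0:+1/13824 = 1/13824; (3j)²=14/1287 [(2 4 6; 2 0 -2)], sign=+1
I_A²/I_B² = (1/429)/(14/1287) = 3/14

3/14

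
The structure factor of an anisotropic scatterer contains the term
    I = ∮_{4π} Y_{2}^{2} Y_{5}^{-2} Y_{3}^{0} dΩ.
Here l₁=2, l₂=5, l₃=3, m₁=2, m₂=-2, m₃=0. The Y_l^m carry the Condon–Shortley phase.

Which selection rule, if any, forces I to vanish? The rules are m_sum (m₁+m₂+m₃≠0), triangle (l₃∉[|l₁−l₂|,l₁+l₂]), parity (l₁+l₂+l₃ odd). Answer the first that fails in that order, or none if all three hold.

none

Σmᵢ = 0  ✓
l₃∈[|l₁−l₂|,l₁+l₂]=[3,7], have l₃=3  ✓
Σlᵢ = 10 ⇒ even  ✓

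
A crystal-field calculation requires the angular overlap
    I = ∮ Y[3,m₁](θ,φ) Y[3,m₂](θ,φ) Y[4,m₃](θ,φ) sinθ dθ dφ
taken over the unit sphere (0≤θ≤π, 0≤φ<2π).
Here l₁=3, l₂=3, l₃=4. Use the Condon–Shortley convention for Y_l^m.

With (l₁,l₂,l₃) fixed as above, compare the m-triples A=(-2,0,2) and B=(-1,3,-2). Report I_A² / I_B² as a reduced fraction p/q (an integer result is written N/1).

1/18

Same 3,3,4: normalisation and zero-m 3j drop out of the ratio.
A: Δ: 2! 4! 4! / 11! → 1/34650; sum: t=1:−1/96 t=2:+1/72 = 1/288; 3j²(3 3 4; -2 0 2) = Δ·Π!·Σ² = 1/462  (sign +1)
B: Δ: 2! 4! 4! / 11! → 1/34650; sum: t=2:+1/192 = 1/192; 3j²(3 3 4; -1 3 -2) = Δ·Π!·Σ² = 3/77  (sign +1)
I_A²/I_B² = (1/462)/(3/77) = 1/18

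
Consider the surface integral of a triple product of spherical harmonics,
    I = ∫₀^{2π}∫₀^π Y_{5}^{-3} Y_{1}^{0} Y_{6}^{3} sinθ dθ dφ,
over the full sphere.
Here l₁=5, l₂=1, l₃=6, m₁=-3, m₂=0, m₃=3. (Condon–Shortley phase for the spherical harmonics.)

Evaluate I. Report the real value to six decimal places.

-0.212310

Rules hold: Σm=0, L=12 even, 4≤6≤6.
N = 11·3·13 = 429
Δ = 0!·10!·2!/13! = 1/858
Racah Σ t=0..0: t=0:+1/14400 = 1/14400
⇒ 3j(5 1 6; 0 0 0)² = 6/143, sgn +1
Racah Σ t=0..0: t=0:+1/80640 = 1/80640
⇒ 3j(5 1 6; -3 0 3)² = 9/286, sgn -1
4πI² = N·(3j₀)²·(3jₘ)² = 81/143
I = -1·√(0.566434/4π) = -0.21230956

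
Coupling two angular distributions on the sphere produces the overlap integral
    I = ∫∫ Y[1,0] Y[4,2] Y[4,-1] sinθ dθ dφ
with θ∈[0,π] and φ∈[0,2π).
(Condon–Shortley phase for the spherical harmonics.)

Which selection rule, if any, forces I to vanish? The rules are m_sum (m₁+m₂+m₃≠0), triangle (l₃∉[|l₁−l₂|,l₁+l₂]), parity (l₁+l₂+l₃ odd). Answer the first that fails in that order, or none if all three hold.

m₁+m₂+m₃ = 0 + 2 − 1 = 1  ✗
triangle: |1−4|=3 ≤ l₃=4 ≤ 1+4=5
parity: l₁+l₂+l₃ = 9 is odd

m_sum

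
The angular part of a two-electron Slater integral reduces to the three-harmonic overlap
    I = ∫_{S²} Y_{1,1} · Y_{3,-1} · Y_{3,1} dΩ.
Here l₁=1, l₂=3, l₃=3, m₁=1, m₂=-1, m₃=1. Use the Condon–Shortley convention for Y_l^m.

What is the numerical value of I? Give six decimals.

0.000000

Σmᵢ = 1 ≠ 0, so the φ-integral vanishes; I = 0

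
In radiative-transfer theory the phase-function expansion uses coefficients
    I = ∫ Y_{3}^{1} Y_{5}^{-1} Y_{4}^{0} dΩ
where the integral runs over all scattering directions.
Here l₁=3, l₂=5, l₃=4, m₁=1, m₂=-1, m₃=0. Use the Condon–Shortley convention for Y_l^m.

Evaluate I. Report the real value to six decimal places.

Checks pass: Σm=0; 12 even; l₃=4∈[2,8].
(2·3+1)(2·5+1)(2·4+1) = 693
Δ: 4! 2! 6! / 13! → 1/180180
sum: t=1:−1/576 t=2:+1/144 t=3:−1/576 = 1/288
3j²(3 5 4; 0 0 0) = Δ·Π!·Σ² = 20/1001  (sign +1)
sum: t=0:+1/2304 t=1:−1/216 t=2:+1/384 = -11/6912
3j²(3 5 4; 1 -1 0) = Δ·Π!·Σ² = 11/1638  (sign -1)
combine: 4πI² = 693·20/1001·11/1638 = 110/1183
take √, sign -1: I = -0.08601992

-0.086020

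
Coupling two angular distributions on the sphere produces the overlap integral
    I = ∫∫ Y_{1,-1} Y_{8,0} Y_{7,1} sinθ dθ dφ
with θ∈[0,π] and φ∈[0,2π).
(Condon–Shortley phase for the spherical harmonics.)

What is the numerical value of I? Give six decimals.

Checks pass: Σm=0; 16 even; l₃=7∈[7,9].
(2·1+1)(2·8+1)(2·7+1) = 765
Δ: 2! 0! 14! / 17! → 1/2040
sum: t=1:−1/25401600 = -1/25401600
3j²(1 8 7; 0 0 0) = Δ·Π!·Σ² = 8/255  (sign +1)
sum: t=2:+1/58060800 = 1/58060800
3j²(1 8 7; -1 0 1) = Δ·Π!·Σ² = 7/510  (sign +1)
combine: 4πI² = 765·8/255·7/510 = 28/85
take √, sign +1: I = 0.16190663

0.161907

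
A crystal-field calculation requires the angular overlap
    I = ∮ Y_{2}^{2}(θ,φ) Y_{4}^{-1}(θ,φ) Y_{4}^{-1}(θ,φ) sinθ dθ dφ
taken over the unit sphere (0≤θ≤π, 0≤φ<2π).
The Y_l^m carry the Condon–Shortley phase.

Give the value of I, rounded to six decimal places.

m-sum 0 ✓  L=10 even ✓  2≤4≤6 ✓
Π(2lᵢ+1) = 5×9×9 = 405
triangle coeff Δ(2,4,4) = 1/13860
Σ_t [0,2]: t=0:+1/192 t=1:−1/36 t=2:+1/192 = -5/288
(3j)²=20/693 [(2 4 4; 0 0 0)], sign=-1
Σ_t [0,0]: t=0:+1/144 = 1/144
(3j)²=10/231 [(2 4 4; 2 -1 -1)], sign=-1
⇒ 4πI² = 3000/5929
I = (+1)√(3000/5929/(4π)) = 0.20066192

0.200662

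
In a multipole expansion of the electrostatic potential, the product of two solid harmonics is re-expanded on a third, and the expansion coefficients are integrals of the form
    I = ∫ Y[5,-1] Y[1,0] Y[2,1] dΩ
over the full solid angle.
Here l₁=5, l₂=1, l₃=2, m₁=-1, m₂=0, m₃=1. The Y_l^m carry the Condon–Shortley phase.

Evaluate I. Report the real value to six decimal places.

|5−1|≤2≤5+1 violated ⇒ I = 0

0.000000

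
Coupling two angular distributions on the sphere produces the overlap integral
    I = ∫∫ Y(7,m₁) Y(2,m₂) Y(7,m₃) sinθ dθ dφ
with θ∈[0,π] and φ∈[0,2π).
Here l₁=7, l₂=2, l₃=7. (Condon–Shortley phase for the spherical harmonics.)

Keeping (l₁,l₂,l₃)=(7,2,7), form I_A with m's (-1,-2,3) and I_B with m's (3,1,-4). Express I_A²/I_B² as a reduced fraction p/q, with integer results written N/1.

675/539

Shared (l₁,l₂,l₃)=(7,2,7): N and (l;000)² cancel in I_A²/I_B².
A: Δ = 2!·12!·2!/17! = 1/185640; Racah Σ t=0..0: t=0:+1/3870720 = 1/3870720; ⇒ 3j(7 2 7; -1 -2 3)² = 135/6188, sgn +1
B: Δ = 2!·12!·2!/17! = 1/185640; Racah Σ t=1..2: t=1:−1/4354560 t=2:+1/14515200 = -1/6220800; ⇒ 3j(7 2 7; 3 1 -4)² = 77/4420, sgn +1
I_A²/I_B² = (135/6188)/(77/4420) = 675/539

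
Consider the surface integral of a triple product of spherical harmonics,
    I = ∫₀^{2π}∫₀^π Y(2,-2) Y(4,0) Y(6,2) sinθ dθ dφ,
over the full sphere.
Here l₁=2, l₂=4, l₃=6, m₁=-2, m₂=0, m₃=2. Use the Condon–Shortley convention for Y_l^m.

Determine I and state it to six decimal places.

0.133065

m-sum 0 ✓  L=12 even ✓  2≤6≤6 ✓
Π(2lᵢ+1) = 5×9×13 = 585
triangle coeff Δ(2,4,6) = 1/6435
Σ_t [0,0]: t=0:+1/2304 = 1/2304
(3j)²=5/143 [(2 4 6; 0 0 0)], sign=+1
Σ_t [0,0]: t=0:+1/13824 = 1/13824
(3j)²=14/1287 [(2 4 6; -2 0 2)], sign=+1
⇒ 4πI² = 350/1573
I = (+1)√(350/1573/(4π)) = 0.13306527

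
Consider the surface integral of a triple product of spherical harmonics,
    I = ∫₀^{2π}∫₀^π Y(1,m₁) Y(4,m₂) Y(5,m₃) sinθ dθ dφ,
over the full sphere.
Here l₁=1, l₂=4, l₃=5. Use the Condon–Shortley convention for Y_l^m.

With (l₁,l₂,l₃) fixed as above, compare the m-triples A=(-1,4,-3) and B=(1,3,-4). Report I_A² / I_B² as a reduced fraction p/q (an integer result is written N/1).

l's match ⇒ only the (l;m) 3-j factors differ between A and B.
A: triangle coeff Δ(1,4,5) = 1/495; Σ_t [0,0]: t=0:+1/80640 = 1/80640; (3j)²=1/495 [(1 4 5; -1 4 -3)], sign=+1
B: triangle coeff Δ(1,4,5) = 1/495; Σ_t [0,0]: t=0:+1/10080 = 1/10080; (3j)²=4/55 [(1 4 5; 1 3 -4)], sign=-1
I_A²/I_B² = (1/495)/(4/55) = 1/36

1/36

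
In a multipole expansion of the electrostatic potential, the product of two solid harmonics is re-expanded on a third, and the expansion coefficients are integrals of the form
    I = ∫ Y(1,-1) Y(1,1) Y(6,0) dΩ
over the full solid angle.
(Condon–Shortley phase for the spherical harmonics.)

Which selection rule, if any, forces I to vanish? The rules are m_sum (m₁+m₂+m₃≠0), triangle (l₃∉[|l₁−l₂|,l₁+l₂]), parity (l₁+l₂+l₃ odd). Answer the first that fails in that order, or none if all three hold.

Σmᵢ = 0  ✓
l₃∈[|l₁−l₂|,l₁+l₂]=[0,2], have l₃=6  ✗
Σlᵢ = 8 ⇒ even

triangle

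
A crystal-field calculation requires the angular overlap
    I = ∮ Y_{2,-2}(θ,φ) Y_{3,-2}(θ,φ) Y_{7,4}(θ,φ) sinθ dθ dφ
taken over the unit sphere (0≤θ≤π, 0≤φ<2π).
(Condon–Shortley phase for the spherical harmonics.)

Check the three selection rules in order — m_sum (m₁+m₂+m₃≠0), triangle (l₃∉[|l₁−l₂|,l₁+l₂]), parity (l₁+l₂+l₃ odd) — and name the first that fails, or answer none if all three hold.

triangle

m₁+m₂+m₃ = -2 − 2 + 4 = 0  ✓
triangle: |2−3|=1 ≤ l₃=7 ≤ 2+3=5  ✗
parity: l₁+l₂+l₃ = 12 is even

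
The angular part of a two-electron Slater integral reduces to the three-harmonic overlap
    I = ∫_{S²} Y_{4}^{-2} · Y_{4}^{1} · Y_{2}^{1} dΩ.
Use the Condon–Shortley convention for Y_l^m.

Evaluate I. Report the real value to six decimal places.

0.127700

m-sum 0 ✓  L=10 even ✓  0≤2≤8 ✓
Π(2lᵢ+1) = 9×9×5 = 405
triangle coeff Δ(4,4,2) = 1/13860
Σ_t [2,4]: t=2:+1/192 t=3:−1/36 t=4:+1/192 = -5/288
(3j)²=20/693 [(4 4 2; 0 0 0)], sign=-1
Σ_t [4,5]: t=4:+1/96 t=5:−1/240 = 1/160
(3j)²=27/1540 [(4 4 2; -2 1 1)], sign=-1
⇒ 4πI² = 1215/5929
I = (+1)√(1215/5929/(4π)) = 0.12770047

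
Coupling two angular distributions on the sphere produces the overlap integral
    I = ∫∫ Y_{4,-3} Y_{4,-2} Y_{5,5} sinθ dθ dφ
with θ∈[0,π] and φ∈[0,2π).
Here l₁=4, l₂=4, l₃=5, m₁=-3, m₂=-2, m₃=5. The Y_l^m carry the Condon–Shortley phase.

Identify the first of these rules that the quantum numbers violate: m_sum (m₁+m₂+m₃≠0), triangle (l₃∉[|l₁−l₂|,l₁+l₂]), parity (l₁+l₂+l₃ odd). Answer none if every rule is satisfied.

azimuthal sum: -3 − 2 + 5 = 0  ✓
0 ≤ 5 ≤ 8 (triangle on l)  ✓
L = 4 + 4 + 5 = 13 (odd)  ✗

parity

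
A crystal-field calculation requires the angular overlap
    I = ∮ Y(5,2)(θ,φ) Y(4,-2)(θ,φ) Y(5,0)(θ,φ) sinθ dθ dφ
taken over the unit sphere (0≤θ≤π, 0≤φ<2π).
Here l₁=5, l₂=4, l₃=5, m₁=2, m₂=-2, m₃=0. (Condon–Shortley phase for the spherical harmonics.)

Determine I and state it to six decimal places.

-0.099440

Checks pass: Σm=0; 14 even; l₃=5∈[1,9].
(2·5+1)(2·4+1)(2·5+1) = 1089
Δ: 4! 6! 4! / 15! → 1/3153150
sum: t=0:+1/69120 t=1:−1/1728 t=2:+1/576 t=3:−1/1728 t=4:+1/69120 = 7/11520
3j²(5 4 5; 0 0 0) = Δ·Π!·Σ² = 2/143  (sign -1)
sum: t=0:+1/3456 t=1:−1/1728 t=2:+1/11520 = -7/34560
3j²(5 4 5; 2 -2 0) = Δ·Π!·Σ² = 7/858  (sign +1)
combine: 4πI² = 1089·2/143·7/858 = 21/169
take √, sign -1: I = -0.09944006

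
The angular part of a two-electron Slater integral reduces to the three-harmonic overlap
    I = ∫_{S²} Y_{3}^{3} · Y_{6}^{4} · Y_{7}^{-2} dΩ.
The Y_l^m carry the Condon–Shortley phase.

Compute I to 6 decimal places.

3 + 4 − 2 = 5 ≠ 0: azimuthal integral kills it; I = 0

0.000000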